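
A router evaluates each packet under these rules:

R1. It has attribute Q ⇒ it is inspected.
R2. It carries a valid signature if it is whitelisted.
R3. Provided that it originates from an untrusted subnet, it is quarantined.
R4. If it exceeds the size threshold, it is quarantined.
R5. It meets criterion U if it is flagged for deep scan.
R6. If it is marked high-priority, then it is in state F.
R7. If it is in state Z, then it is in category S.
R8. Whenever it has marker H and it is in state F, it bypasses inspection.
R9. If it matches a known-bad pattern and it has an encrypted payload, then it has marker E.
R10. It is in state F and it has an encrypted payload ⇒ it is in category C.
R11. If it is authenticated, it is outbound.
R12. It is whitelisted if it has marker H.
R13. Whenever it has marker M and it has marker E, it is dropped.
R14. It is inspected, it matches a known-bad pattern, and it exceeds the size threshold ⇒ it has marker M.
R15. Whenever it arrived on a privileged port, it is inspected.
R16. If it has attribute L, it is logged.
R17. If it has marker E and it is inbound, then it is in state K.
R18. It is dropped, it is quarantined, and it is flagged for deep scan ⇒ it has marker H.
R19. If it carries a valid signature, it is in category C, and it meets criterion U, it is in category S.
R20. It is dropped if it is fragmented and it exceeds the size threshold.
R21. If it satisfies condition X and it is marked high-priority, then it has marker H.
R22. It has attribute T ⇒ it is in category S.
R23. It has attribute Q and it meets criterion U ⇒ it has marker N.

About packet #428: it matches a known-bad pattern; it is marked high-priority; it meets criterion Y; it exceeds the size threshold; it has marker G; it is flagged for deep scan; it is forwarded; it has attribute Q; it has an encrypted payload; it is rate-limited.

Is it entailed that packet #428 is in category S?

By R1 (it has attribute Q): it is inspected.
By R4 (it exceeds the size threshold): it is quarantined.
By R5 (it is flagged for deep scan): it meets criterion U.
By R6 (it is marked high-priority): it is in state F.
By R9 (it matches a known-bad pattern, it has an encrypted payload): it has marker E.
By R10 (it is in state F, it has an encrypted payload): it is in category C.
By R14 (it is inspected, it matches a known-bad pattern, it exceeds the size threshold): it has marker M.
By R13 (it has marker M, it has marker E): it is dropped.
By R18 (it is dropped, it is quarantined, it is flagged for deep scan): it has marker H.
By R12 (it has marker H): it is whitelisted.
By R2 (it is whitelisted): it carries a valid signature.
By R19 (it carries a valid signature, it is in category C, it meets criterion U): it is in category S.

Yes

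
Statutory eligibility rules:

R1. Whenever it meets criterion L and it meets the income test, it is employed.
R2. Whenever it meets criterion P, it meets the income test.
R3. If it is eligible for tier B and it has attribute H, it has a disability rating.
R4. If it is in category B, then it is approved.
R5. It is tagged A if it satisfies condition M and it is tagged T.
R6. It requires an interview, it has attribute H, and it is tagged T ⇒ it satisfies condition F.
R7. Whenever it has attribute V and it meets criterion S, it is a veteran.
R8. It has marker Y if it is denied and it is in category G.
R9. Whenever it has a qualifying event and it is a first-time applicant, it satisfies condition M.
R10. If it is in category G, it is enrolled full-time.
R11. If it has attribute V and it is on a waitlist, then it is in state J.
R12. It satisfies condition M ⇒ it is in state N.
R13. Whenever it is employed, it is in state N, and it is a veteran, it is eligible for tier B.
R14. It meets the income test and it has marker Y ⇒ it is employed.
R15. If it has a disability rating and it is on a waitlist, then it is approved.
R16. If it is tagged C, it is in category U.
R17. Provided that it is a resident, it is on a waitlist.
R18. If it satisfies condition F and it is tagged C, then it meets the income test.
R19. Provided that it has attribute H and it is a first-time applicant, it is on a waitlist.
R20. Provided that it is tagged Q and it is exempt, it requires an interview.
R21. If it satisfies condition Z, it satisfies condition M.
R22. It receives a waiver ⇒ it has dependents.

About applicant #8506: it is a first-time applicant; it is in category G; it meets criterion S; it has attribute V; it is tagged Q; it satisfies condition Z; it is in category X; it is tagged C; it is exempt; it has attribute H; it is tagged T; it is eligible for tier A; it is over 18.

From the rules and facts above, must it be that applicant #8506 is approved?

No

Forward chaining from the given facts derives: is a veteran, is enrolled full-time, is in category U, is on a waitlist, requires an interview, satisfies condition M, is tagged A, satisfies condition F, is in state J, is in state N, meets the income test.
Rules concluding "it is approved": R4 needs "it is in category B"; R15 needs "it has a disability rating" — none of these are established.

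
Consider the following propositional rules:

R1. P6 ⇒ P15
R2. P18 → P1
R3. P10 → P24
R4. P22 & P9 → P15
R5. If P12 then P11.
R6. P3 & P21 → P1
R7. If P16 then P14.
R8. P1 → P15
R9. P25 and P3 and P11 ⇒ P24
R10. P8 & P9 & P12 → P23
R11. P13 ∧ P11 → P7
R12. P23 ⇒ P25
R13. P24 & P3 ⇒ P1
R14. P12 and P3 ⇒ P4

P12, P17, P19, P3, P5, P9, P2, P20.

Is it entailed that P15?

Forward chaining from the given facts derives: P11, P4.
Rules concluding P15: R1 needs P6; R4 needs P22; R8 needs P1 — none of these are established.

No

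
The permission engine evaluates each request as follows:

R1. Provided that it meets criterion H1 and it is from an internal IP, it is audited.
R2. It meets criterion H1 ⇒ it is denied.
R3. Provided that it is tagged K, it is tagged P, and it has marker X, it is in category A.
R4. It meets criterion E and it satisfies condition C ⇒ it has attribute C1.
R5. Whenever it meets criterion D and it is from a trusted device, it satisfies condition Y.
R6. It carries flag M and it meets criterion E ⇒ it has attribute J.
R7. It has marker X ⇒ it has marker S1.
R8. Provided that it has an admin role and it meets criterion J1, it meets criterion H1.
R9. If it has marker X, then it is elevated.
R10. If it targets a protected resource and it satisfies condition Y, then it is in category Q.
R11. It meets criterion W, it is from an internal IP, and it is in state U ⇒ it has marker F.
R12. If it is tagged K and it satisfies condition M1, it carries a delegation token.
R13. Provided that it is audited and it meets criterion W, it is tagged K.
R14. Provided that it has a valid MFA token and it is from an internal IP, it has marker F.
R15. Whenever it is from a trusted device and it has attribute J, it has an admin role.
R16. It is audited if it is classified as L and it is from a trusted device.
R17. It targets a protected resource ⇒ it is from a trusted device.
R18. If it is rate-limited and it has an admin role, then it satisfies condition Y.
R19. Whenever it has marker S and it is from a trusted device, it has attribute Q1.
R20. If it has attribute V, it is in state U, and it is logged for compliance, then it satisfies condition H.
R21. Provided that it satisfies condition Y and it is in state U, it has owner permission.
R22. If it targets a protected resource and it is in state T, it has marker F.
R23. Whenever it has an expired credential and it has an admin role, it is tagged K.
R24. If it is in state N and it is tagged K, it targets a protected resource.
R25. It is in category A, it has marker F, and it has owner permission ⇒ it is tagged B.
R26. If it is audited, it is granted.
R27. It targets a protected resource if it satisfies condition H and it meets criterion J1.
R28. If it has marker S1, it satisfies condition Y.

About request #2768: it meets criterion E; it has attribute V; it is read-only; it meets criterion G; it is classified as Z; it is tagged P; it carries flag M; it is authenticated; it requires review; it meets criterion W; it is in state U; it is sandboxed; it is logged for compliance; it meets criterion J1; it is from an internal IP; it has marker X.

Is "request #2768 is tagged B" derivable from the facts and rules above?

Yes

By R6 (it carries flag M, it meets criterion E): it has attribute J.
By R7 (it has marker X): it has marker S1.
By R11 (it meets criterion W, it is from an internal IP, it is in state U): it has marker F.
By R20 (it has attribute V, it is in state U, it is logged for compliance): it satisfies condition H.
By R27 (it satisfies condition H, it meets criterion J1): it targets a protected resource.
By R28 (it has marker S1): it satisfies condition Y.
By R17 (it targets a protected resource): it is from a trusted device.
By R21 (it satisfies condition Y, it is in state U): it has owner permission.
By R15 (it is from a trusted device, it has attribute J): it has an admin role.
By R8 (it has an admin role, it meets criterion J1): it meets criterion H1.
By R1 (it meets criterion H1, it is from an internal IP): it is audited.
By R13 (it is audited, it meets criterion W): it is tagged K.
By R3 (it is tagged K, it is tagged P, it has marker X): it is in category A.
By R25 (it is in category A, it has marker F, it has owner permission): it is tagged B.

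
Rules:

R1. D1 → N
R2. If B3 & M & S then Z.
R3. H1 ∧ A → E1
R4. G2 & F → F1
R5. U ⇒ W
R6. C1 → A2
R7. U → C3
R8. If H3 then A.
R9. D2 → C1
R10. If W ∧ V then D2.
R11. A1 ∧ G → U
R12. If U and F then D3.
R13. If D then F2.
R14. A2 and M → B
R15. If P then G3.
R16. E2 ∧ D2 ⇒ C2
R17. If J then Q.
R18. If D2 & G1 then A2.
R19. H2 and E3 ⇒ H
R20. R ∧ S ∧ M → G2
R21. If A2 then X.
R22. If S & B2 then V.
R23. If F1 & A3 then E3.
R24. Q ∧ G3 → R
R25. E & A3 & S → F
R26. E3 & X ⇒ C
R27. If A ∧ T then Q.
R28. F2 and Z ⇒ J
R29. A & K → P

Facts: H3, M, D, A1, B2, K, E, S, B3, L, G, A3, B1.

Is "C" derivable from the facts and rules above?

Z  (by R2: B3, M, S)
A  (by R8: H3)
U  (by R11: A1, G)
F2  (by R13: D)
V  (by R22: S, B2)
F  (by R25: E, A3, S)
J  (by R28: F2, Z)
P  (by R29: A, K)
W  (by R5: U)
D2  (by R10: W, V)
G3  (by R15: P)
Q  (by R17: J)
R  (by R24: Q, G3)
C1  (by R9: D2)
G2  (by R20: R, S, M)
F1  (by R4: G2, F)
A2  (by R6: C1)
X  (by R21: A2)
E3  (by R23: F1, A3)
C  (by R26: E3, X)

Yes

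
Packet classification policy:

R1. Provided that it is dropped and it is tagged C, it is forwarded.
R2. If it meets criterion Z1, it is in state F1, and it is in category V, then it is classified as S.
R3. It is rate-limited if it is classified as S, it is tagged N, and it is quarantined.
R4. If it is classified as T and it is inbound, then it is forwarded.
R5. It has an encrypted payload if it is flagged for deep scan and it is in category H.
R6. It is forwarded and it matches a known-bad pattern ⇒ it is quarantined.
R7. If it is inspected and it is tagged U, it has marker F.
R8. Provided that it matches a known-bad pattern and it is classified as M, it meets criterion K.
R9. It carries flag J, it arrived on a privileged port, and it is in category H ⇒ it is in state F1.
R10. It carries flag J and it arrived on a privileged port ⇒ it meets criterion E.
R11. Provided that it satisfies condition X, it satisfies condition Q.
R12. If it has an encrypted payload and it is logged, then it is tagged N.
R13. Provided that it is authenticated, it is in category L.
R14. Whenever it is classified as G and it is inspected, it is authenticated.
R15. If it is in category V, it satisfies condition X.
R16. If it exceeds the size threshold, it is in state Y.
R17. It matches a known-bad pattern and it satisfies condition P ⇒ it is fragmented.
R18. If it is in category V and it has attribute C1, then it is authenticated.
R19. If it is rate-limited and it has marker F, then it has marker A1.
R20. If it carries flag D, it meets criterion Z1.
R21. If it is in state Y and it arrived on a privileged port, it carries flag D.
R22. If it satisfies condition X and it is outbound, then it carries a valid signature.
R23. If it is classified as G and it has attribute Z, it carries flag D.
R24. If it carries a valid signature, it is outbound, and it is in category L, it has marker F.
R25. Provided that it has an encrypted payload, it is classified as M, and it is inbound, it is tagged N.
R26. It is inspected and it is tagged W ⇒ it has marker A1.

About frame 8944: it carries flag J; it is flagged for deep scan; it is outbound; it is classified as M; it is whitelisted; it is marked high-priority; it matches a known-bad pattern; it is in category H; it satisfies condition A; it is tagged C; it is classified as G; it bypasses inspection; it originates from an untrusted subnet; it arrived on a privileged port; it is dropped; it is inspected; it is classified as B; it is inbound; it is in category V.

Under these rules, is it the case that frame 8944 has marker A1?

No

Forward chaining from the given facts derives: is forwarded, has an encrypted payload, is quarantined, meets criterion K, is in state F1, meets criterion E, is authenticated, satisfies condition X, carries a valid signature, is tagged N, satisfies condition Q, is in category L, has marker F.
Rules concluding "it has marker A1": R19 needs "it is rate-limited"; R26 needs "it is tagged W" — none of these are established.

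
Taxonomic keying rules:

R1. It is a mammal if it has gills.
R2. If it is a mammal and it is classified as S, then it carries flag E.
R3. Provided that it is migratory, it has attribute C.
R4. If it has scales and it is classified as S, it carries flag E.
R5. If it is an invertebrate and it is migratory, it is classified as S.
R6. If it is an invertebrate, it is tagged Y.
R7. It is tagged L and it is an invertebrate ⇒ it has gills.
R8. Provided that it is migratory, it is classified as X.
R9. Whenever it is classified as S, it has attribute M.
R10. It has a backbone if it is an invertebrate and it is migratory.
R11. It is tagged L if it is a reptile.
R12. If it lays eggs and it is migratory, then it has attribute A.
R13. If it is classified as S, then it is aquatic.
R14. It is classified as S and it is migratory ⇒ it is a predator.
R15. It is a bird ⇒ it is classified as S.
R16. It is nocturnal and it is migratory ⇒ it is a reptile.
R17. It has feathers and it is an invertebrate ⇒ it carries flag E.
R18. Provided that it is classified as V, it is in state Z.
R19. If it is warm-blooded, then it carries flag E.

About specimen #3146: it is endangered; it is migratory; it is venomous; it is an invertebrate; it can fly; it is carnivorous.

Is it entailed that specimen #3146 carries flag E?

No

Forward chaining from the given facts derives: has attribute C, is classified as S, is tagged Y, is classified as X, has attribute M, has a backbone, is aquatic, is a predator.
Rules concluding "it carries flag E": R2 needs "it is a mammal"; R4 needs "it has scales"; R17 needs "it has feathers"; R19 needs "it is warm-blooded" — none of these are established.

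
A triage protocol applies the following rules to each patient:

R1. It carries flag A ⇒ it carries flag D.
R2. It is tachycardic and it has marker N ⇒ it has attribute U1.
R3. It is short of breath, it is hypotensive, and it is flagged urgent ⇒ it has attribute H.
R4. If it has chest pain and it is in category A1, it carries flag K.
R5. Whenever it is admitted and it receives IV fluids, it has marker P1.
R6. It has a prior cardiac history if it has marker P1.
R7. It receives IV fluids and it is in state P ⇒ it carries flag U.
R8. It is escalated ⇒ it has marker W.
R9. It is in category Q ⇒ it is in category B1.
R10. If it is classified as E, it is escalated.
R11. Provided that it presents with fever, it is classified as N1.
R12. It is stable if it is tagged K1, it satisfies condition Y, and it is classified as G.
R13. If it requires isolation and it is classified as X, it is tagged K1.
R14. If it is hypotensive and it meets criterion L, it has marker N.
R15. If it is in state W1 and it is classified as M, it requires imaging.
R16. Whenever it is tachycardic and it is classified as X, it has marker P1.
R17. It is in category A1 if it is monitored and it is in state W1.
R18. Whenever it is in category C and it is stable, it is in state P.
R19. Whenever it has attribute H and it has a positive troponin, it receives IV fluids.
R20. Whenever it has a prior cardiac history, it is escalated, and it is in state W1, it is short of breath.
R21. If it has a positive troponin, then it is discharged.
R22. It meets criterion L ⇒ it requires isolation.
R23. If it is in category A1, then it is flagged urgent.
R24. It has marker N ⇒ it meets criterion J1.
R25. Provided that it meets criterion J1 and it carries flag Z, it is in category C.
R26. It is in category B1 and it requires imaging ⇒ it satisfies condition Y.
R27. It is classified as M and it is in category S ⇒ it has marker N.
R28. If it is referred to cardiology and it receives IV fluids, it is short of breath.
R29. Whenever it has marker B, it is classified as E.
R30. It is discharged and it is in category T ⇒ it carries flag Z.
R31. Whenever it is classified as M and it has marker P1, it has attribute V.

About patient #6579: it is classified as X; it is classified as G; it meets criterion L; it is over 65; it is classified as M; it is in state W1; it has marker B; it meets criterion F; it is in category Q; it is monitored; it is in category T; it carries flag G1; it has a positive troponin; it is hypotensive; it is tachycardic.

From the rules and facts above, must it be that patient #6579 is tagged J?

Forward chaining from the given facts derives: is in category B1, has marker N, requires imaging, has marker P1, is in category A1, is discharged, requires isolation, is flagged urgent, meets criterion J1, satisfies condition Y, is classified as E, carries flag Z, has attribute V, has attribute U1, has a prior cardiac history, is escalated, is tagged K1, is short of breath, is in category C, has attribute H, has marker W, is stable, is in state P, receives IV fluids, carries flag U.
No rule has "it is tagged J" as its conclusion, and it is not among the given facts.

No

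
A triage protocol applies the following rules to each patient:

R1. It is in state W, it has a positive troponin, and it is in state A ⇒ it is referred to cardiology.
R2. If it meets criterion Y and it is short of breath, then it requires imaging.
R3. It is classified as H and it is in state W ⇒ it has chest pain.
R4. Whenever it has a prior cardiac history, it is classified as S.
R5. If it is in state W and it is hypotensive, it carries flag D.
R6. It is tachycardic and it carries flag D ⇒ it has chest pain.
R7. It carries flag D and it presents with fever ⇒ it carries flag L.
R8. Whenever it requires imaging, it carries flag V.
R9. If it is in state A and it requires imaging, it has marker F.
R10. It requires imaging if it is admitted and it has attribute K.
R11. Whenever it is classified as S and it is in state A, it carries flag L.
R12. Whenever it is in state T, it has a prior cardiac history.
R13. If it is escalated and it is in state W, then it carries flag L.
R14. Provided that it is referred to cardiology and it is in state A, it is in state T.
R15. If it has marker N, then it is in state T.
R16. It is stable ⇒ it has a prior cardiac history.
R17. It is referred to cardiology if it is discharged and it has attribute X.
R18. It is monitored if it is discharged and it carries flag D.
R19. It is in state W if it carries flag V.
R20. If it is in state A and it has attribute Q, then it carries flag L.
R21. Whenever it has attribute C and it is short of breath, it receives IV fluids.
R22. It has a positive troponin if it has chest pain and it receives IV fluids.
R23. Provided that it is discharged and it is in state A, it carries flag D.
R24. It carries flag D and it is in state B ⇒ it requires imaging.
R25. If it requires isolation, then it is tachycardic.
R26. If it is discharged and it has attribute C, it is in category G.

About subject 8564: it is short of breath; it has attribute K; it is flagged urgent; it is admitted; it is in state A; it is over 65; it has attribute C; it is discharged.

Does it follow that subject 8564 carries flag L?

Forward chaining from the given facts derives: requires imaging, receives IV fluids, carries flag D, is in category G, carries flag V, has marker F, is monitored, is in state W.
Rules concluding "it carries flag L": R7 needs "it presents with fever"; R11 needs "it is classified as S"; R13 needs "it is escalated"; R20 needs "it has attribute Q" — none of these are established.

No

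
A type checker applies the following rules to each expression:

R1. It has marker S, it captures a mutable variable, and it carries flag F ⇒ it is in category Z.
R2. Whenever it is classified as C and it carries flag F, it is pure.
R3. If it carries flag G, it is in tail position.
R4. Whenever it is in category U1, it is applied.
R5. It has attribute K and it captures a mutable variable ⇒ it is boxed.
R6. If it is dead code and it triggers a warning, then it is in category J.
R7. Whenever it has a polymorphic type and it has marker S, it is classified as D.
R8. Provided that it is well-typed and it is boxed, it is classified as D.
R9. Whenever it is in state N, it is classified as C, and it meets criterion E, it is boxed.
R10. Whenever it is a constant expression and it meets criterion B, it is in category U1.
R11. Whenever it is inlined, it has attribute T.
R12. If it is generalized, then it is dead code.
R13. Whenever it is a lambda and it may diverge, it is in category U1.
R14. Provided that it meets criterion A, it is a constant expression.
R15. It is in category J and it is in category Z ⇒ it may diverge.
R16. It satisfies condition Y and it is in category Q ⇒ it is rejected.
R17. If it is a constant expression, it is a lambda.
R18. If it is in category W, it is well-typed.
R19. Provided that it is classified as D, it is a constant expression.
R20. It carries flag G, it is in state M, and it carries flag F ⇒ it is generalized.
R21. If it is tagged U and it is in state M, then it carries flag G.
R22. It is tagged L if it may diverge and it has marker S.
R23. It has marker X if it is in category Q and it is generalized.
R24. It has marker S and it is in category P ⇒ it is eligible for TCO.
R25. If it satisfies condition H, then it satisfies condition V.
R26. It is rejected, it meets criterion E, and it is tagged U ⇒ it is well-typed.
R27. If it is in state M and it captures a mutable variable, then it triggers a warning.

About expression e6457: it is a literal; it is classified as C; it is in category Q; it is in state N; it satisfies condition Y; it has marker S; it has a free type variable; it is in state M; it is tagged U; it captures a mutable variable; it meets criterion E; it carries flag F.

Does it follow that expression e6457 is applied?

By R1 (it has marker S, it captures a mutable variable, it carries flag F): it is in category Z.
By R9 (it is in state N, it is classified as C, it meets criterion E): it is boxed.
By R16 (it satisfies condition Y, it is in category Q): it is rejected.
By R21 (it is tagged U, it is in state M): it carries flag G.
By R26 (it is rejected, it meets criterion E, it is tagged U): it is well-typed.
By R27 (it is in state M, it captures a mutable variable): it triggers a warning.
By R8 (it is well-typed, it is boxed): it is classified as D.
By R19 (it is classified as D): it is a constant expression.
By R20 (it carries flag G, it is in state M, it carries flag F): it is generalized.
By R12 (it is generalized): it is dead code.
By R17 (it is a constant expression): it is a lambda.
By R6 (it is dead code, it triggers a warning): it is in category J.
By R15 (it is in category J, it is in category Z): it may diverge.
By R13 (it is a lambda, it may diverge): it is in category U1.
By R4 (it is in category U1): it is applied.

Yes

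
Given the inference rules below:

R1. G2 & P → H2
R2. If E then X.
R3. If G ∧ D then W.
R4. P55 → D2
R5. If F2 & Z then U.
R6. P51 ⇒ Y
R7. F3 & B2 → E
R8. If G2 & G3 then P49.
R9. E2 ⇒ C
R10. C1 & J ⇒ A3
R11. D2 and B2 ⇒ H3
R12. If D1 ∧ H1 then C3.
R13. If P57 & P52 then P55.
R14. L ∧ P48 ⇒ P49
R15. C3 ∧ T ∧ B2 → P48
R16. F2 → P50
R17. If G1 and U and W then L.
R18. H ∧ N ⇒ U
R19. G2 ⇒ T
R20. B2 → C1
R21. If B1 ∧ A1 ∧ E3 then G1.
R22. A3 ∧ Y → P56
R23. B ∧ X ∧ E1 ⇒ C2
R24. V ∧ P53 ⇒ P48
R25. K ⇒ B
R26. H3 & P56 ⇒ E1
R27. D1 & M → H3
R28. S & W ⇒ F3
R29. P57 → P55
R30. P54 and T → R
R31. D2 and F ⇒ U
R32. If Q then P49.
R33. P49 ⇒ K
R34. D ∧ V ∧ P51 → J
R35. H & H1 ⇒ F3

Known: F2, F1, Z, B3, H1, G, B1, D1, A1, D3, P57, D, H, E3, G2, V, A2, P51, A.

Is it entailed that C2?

Forward chaining from the given facts derives: W, U, Y, C3, P50, T, G1, P55, J, F3, D2, L.
The only rule concluding C2 is R23, which needs B; that is never established.

No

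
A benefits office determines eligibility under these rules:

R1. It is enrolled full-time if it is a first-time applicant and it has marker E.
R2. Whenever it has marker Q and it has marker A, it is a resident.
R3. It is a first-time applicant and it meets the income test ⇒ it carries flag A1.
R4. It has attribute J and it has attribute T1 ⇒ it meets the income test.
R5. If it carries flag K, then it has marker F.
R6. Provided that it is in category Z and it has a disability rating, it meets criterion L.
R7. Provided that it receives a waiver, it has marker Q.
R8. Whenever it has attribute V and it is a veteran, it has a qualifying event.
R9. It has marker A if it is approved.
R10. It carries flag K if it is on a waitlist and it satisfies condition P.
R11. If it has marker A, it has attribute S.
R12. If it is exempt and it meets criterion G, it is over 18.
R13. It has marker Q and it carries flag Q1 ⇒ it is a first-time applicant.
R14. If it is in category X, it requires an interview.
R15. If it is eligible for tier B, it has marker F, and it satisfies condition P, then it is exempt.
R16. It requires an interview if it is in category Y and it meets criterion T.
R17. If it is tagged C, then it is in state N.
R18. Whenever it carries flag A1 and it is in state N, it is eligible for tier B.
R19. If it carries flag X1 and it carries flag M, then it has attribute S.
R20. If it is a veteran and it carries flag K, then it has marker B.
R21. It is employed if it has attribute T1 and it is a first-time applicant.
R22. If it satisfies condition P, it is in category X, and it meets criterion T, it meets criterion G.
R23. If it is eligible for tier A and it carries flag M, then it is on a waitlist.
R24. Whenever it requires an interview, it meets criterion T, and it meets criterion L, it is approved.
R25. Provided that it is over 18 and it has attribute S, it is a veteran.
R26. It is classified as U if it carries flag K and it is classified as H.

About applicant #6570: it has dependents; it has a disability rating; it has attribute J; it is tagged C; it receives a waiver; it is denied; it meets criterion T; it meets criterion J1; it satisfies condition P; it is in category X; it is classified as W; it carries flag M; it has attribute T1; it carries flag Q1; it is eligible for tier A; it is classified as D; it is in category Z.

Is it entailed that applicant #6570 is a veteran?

By R4 (it has attribute J, it has attribute T1): it meets the income test.
By R6 (it is in category Z, it has a disability rating): it meets criterion L.
By R7 (it receives a waiver): it has marker Q.
By R13 (it has marker Q, it carries flag Q1): it is a first-time applicant.
By R14 (it is in category X): it requires an interview.
By R17 (it is tagged C): it is in state N.
By R22 (it satisfies condition P, it is in category X, it meets criterion T): it meets criterion G.
By R23 (it is eligible for tier A, it carries flag M): it is on a waitlist.
By R24 (it requires an interview, it meets criterion T, it meets criterion L): it is approved.
By R3 (it is a first-time applicant, it meets the income test): it carries flag A1.
By R9 (it is approved): it has marker A.
By R10 (it is on a waitlist, it satisfies condition P): it carries flag K.
By R11 (it has marker A): it has attribute S.
By R18 (it carries flag A1, it is in state N): it is eligible for tier B.
By R5 (it carries flag K): it has marker F.
By R15 (it is eligible for tier B, it has marker F, it satisfies condition P): it is exempt.
By R12 (it is exempt, it meets criterion G): it is over 18.
By R25 (it is over 18, it has attribute S): it is a veteran.

Yes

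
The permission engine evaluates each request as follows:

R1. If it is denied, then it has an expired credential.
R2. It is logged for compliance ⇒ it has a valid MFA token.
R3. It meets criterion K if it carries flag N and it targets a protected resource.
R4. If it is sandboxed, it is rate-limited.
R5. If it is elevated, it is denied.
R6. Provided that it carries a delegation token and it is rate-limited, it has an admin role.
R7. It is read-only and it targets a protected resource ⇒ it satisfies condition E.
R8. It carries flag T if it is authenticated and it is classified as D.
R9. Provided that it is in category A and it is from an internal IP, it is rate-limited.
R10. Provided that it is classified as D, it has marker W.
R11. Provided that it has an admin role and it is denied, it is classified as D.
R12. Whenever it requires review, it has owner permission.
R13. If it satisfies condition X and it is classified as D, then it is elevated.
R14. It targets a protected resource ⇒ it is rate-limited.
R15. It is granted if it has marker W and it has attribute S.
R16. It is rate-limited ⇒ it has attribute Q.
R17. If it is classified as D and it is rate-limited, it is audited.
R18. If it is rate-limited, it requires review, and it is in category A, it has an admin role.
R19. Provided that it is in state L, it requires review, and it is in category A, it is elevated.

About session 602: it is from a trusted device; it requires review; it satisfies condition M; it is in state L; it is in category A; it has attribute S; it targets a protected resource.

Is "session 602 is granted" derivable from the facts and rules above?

By R14 (it targets a protected resource): it is rate-limited.
By R18 (it is rate-limited, it requires review, it is in category A): it has an admin role.
By R19 (it is in state L, it requires review, it is in category A): it is elevated.
By R5 (it is elevated): it is denied.
By R11 (it has an admin role, it is denied): it is classified as D.
By R10 (it is classified as D): it has marker W.
By R15 (it has marker W, it has attribute S): it is granted.

Yes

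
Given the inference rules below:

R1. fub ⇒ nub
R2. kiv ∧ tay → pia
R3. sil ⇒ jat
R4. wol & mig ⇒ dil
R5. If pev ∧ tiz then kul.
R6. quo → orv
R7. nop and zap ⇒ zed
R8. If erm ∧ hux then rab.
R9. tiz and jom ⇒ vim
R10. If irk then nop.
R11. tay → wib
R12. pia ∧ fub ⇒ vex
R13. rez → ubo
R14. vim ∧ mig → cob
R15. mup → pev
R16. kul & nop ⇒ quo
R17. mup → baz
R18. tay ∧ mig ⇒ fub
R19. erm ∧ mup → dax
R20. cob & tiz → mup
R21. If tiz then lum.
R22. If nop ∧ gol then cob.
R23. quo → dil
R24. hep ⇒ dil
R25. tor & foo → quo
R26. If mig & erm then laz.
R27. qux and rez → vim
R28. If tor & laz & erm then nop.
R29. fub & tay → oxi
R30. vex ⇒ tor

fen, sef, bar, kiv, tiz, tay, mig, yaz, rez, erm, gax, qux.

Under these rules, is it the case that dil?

Yes

pia  (by R2: kiv, tay)
fub  (by R18: tay, mig)
laz  (by R26: mig, erm)
vim  (by R27: qux, rez)
vex  (by R12: pia, fub)
cob  (by R14: vim, mig)
mup  (by R20: cob, tiz)
tor  (by R30: vex)
pev  (by R15: mup)
nop  (by R28: tor, laz, erm)
kul  (by R5: pev, tiz)
quo  (by R16: kul, nop)
dil  (by R23: quo)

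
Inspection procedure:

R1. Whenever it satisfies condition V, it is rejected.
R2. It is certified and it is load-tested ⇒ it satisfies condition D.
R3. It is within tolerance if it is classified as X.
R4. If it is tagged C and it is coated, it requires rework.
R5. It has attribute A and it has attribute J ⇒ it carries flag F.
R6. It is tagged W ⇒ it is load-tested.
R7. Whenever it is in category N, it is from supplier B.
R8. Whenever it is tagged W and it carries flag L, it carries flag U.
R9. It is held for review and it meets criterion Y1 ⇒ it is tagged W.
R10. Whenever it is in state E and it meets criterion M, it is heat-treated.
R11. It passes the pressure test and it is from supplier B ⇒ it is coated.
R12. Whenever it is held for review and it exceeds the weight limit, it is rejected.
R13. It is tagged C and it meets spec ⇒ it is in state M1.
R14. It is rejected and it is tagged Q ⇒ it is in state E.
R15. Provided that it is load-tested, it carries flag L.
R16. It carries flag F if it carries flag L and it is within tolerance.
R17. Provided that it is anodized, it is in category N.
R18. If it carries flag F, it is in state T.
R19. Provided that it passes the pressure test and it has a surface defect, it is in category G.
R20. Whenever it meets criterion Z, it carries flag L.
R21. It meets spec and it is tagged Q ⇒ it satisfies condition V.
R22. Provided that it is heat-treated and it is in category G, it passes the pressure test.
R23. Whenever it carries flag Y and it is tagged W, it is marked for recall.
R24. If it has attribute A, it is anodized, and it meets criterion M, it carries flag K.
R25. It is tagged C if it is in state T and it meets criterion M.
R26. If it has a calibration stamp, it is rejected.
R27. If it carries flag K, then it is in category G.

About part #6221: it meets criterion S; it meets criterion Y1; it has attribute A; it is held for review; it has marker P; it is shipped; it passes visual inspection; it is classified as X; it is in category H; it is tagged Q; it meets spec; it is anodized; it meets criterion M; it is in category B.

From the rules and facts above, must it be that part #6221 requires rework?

By R3 (it is classified as X): it is within tolerance.
By R9 (it is held for review, it meets criterion Y1): it is tagged W.
By R17 (it is anodized): it is in category N.
By R21 (it meets spec, it is tagged Q): it satisfies condition V.
By R24 (it has attribute A, it is anodized, it meets criterion M): it carries flag K.
By R27 (it carries flag K): it is in category G.
By R1 (it satisfies condition V): it is rejected.
By R6 (it is tagged W): it is load-tested.
By R7 (it is in category N): it is from supplier B.
By R14 (it is rejected, it is tagged Q): it is in state E.
By R15 (it is load-tested): it carries flag L.
By R16 (it carries flag L, it is within tolerance): it carries flag F.
By R18 (it carries flag F): it is in state T.
By R25 (it is in state T, it meets criterion M): it is tagged C.
By R10 (it is in state E, it meets criterion M): it is heat-treated.
By R22 (it is heat-treated, it is in category G): it passes the pressure test.
By R11 (it passes the pressure test, it is from supplier B): it is coated.
By R4 (it is tagged C, it is coated): it requires rework.

Yes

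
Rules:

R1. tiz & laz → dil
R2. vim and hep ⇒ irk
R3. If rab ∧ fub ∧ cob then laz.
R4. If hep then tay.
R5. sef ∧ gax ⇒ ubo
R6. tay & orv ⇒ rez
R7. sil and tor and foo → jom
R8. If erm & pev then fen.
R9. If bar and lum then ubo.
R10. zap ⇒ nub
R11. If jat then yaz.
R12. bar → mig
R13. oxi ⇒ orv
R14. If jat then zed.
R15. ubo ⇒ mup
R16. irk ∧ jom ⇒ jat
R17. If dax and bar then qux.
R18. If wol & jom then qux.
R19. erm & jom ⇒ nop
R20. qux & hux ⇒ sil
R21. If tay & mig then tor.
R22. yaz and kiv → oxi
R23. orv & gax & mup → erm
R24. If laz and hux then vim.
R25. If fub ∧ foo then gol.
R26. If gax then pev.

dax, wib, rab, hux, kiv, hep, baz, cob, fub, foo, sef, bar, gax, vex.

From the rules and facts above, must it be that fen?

laz  (by R3: rab, fub, cob)
tay  (by R4: hep)
ubo  (by R5: sef, gax)
mig  (by R12: bar)
mup  (by R15: ubo)
qux  (by R17: dax, bar)
sil  (by R20: qux, hux)
tor  (by R21: tay, mig)
vim  (by R24: laz, hux)
pev  (by R26: gax)
irk  (by R2: vim, hep)
jom  (by R7: sil, tor, foo)
jat  (by R16: irk, jom)
yaz  (by R11: jat)
oxi  (by R22: yaz, kiv)
orv  (by R13: oxi)
erm  (by R23: orv, gax, mup)
fen  (by R8: erm, pev)

Yes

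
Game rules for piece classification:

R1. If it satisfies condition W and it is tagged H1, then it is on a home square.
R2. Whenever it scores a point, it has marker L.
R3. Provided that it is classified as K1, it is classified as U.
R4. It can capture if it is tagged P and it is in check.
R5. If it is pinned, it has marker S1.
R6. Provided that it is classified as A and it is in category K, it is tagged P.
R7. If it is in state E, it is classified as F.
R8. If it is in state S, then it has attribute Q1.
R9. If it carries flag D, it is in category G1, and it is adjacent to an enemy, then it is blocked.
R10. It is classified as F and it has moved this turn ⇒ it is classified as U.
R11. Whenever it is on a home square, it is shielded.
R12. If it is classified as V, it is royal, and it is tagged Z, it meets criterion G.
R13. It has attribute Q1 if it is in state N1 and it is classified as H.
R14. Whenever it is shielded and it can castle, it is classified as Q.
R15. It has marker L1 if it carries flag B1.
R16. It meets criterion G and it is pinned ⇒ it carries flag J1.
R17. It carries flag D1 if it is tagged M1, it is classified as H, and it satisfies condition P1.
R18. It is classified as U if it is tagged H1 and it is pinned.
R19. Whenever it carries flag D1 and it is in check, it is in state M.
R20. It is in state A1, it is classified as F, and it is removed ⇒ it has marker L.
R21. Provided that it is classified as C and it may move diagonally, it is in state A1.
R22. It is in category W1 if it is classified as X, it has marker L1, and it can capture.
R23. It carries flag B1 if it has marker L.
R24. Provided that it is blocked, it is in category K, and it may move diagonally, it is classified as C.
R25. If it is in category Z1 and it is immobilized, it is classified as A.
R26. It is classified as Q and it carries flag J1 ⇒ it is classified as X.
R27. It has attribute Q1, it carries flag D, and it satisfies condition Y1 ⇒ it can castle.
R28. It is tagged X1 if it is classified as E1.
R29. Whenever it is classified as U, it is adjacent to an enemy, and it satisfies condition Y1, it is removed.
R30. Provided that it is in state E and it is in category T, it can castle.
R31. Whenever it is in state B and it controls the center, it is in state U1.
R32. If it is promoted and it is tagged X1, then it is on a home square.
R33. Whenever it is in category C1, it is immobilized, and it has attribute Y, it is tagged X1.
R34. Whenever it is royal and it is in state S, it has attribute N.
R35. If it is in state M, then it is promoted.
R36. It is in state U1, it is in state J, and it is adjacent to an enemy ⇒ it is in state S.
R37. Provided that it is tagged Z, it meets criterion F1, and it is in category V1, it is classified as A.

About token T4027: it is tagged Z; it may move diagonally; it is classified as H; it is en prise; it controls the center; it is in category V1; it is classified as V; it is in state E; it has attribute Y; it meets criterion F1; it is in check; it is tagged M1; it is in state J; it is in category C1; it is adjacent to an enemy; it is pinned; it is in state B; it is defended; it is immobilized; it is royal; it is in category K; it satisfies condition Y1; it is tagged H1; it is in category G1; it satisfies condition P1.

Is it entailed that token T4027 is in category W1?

Forward chaining from the given facts derives: has marker S1, is classified as F, meets criterion G, carries flag J1, carries flag D1, is classified as U, is in state M, is removed, is in state U1, is tagged X1, is promoted, is in state S, is classified as A, is tagged P, has attribute Q1, is on a home square, has attribute N, can capture, is shielded.
The only rule concluding "it is in category W1" is R22, which needs "it is classified as X"; that is never established.

No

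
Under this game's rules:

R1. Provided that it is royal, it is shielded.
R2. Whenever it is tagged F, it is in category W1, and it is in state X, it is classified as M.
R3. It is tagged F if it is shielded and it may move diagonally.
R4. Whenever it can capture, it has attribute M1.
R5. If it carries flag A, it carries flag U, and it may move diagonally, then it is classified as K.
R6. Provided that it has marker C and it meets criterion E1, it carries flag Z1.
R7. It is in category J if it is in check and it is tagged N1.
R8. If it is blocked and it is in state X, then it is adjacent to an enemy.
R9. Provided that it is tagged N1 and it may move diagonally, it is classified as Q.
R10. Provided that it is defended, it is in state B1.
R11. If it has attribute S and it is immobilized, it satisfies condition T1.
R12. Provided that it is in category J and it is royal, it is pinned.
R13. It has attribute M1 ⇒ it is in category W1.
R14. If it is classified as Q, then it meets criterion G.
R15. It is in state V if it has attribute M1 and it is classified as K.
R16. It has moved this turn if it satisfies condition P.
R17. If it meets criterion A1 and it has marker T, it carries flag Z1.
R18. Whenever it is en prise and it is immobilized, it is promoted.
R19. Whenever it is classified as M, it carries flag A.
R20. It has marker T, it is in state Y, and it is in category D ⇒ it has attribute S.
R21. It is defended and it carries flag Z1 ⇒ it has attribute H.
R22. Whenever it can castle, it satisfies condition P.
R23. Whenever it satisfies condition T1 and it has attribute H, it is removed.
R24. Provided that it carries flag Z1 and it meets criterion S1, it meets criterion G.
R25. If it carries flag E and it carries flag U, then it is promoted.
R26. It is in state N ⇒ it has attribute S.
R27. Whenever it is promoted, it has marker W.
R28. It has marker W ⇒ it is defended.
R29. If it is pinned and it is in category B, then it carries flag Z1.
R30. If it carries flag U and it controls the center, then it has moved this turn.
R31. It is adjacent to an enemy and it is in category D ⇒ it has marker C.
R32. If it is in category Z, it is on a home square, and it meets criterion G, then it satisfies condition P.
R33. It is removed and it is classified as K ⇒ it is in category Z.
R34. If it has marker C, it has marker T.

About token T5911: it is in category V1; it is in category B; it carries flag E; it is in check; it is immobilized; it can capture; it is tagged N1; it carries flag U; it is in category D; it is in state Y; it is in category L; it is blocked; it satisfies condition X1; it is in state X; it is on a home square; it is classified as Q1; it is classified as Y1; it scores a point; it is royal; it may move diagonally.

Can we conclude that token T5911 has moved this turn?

Yes

By R1 (it is royal): it is shielded.
By R3 (it is shielded, it may move diagonally): it is tagged F.
By R4 (it can capture): it has attribute M1.
By R7 (it is in check, it is tagged N1): it is in category J.
By R8 (it is blocked, it is in state X): it is adjacent to an enemy.
By R9 (it is tagged N1, it may move diagonally): it is classified as Q.
By R12 (it is in category J, it is royal): it is pinned.
By R13 (it has attribute M1): it is in category W1.
By R14 (it is classified as Q): it meets criterion G.
By R25 (it carries flag E, it carries flag U): it is promoted.
By R27 (it is promoted): it has marker W.
By R28 (it has marker W): it is defended.
By R29 (it is pinned, it is in category B): it carries flag Z1.
By R31 (it is adjacent to an enemy, it is in category D): it has marker C.
By R34 (it has marker C): it has marker T.
By R2 (it is tagged F, it is in category W1, it is in state X): it is classified as M.
By R19 (it is classified as M): it carries flag A.
By R20 (it has marker T, it is in state Y, it is in category D): it has attribute S.
By R21 (it is defended, it carries flag Z1): it has attribute H.
By R5 (it carries flag A, it carries flag U, it may move diagonally): it is classified as K.
By R11 (it has attribute S, it is immobilized): it satisfies condition T1.
By R23 (it satisfies condition T1, it has attribute H): it is removed.
By R33 (it is removed, it is classified as K): it is in category Z.
By R32 (it is in category Z, it is on a home square, it meets criterion G): it satisfies condition P.
By R16 (it satisfies condition P): it has moved this turn.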